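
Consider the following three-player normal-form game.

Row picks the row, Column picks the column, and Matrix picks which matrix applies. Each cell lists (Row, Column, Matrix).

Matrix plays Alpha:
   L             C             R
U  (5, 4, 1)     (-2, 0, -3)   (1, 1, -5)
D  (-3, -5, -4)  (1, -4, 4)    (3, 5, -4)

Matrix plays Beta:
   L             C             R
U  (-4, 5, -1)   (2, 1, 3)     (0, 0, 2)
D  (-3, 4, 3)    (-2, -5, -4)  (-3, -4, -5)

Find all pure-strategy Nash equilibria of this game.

Pure-strategy Nash equilibria: (U, L, Alpha); (D, L, Beta); (D, R, Alpha)

For each player, find the best response to each opponent profile; mutual best responses are the pure NE.
Row against (L, Alpha): payoffs 5, -3 → best response U.
Row against (L, Beta): payoffs -4, -3 → best response D.
Row against (C, Alpha): payoffs -2, 1 → best response D.
Row against (C, Beta): payoffs 2, -2 → best response U.
Row against (R, Alpha): payoffs 1, 3 → best response D.
Row against (R, Beta): payoffs 0, -3 → best response U.
Column against (U, Alpha): payoffs 4, 0, 1 → best response L.
Column against (U, Beta): payoffs 5, 1, 0 → best response L.
Column against (D, Alpha): payoffs -5, -4, 5 → best response R.
Column against (D, Beta): payoffs 4, -5, -4 → best response L.
Matrix against (U, L): payoffs 1, -1 → best response Alpha.
Matrix against (U, C): payoffs -3, 3 → best response Beta.
Matrix against (U, R): payoffs -5, 2 → best response Beta.
Matrix against (D, L): payoffs -4, 3 → best response Beta.
Matrix against (D, C): payoffs 4, -4 → best response Alpha.
Matrix against (D, R): payoffs -4, -5 → best response Alpha.
Mutual best responses: (U, L, Alpha); (D, L, Beta); (D, R, Alpha).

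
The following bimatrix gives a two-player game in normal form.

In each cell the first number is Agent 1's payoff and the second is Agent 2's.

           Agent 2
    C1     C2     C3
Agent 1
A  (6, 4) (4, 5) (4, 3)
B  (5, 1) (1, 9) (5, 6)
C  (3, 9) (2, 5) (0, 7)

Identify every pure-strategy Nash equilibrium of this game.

(A, C2)

Agent 1 against C1: payoffs 6, 5, 3 → best response A.
Agent 1 against C2: payoffs 4, 1, 2 → best response A.
Agent 1 against C3: payoffs 4, 5, 0 → best response B.
Agent 2 against A: payoffs 4, 5, 3 → best response C2.
Agent 2 against B: payoffs 1, 9, 6 → best response C2.
Agent 2 against C: payoffs 9, 5, 7 → best response C1.
Mutual best responses: (A, C2).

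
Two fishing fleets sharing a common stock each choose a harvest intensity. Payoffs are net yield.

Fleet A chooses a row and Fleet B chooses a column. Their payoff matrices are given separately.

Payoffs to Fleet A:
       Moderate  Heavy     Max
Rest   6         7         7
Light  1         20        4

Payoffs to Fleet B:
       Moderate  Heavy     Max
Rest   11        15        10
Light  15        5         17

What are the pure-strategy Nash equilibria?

This game has no pure Nash equilibrium.

Mark each player's best response to every combination of opponents' strategies; a profile where every player is best-responding is a pure Nash equilibrium.
Fleet A against Moderate: payoffs 6, 1 → best response Rest.
Fleet A against Heavy: payoffs 7, 20 → best response Light.
Fleet A against Max: payoffs 7, 4 → best response Rest.
Fleet B against Rest: payoffs 11, 15, 10 → best response Heavy.
Fleet B against Light: payoffs 15, 5, 17 → best response Max.
No profile is a mutual best response for all players.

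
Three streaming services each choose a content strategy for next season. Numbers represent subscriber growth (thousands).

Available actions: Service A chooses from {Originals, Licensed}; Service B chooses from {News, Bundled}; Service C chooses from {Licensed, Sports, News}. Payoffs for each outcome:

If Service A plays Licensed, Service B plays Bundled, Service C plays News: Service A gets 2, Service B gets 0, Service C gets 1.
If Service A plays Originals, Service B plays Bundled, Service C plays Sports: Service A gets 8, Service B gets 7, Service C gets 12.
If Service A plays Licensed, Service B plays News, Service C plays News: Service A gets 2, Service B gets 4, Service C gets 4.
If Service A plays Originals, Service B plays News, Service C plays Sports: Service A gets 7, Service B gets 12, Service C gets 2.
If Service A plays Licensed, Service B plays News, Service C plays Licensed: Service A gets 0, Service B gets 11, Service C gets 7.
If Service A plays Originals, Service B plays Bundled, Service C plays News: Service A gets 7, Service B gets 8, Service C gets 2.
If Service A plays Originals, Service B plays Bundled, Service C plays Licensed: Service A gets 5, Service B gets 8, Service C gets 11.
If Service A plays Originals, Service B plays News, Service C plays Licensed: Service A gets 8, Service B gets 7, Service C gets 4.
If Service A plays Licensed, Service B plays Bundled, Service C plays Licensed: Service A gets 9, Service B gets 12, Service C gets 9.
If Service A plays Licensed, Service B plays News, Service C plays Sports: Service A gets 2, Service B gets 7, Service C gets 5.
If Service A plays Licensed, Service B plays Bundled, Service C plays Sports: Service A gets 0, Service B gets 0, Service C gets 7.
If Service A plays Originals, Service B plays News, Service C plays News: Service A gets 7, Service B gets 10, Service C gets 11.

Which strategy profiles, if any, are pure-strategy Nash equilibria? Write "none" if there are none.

Check each profile: it is a Nash equilibrium iff no player can strictly gain by switching unilaterally.
(Originals, News, Licensed): Service B can switch to Bundled (7 → 8). Not NE.
(Originals, News, Sports): Service C can switch to Licensed (2 → 4). Not NE.
(Originals, News, News): Service A gets 7, best alternative 2; Service B gets 10, best alternative 8; Service C gets 11, best alternative 4. No profitable deviation — NE.
(Originals, Bundled, Licensed): Service A can switch to Licensed (5 → 9). Not NE.
(Originals, Bundled, Sports): Service B can switch to News (7 → 12). Not NE.
(Originals, Bundled, News): Service B can switch to News (8 → 10). Not NE.
(Licensed, News, Licensed): Service A can switch to Originals (0 → 8). Not NE.
(Licensed, Bundled, Licensed): Service A gets 9, best alternative 5; Service B gets 12, best alternative 11; Service C gets 9, best alternative 7. No profitable deviation — NE.
(The remaining 4 profiles each have a profitable deviation by the same check.)

(Originals, News, News) and (Licensed, Bundled, Licensed)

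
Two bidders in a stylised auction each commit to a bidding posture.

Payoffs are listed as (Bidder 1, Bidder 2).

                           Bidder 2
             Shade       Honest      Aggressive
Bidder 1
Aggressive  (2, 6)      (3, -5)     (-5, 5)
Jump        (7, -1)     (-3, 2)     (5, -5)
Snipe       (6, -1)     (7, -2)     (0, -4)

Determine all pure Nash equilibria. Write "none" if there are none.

Mark each player's best response to every combination of opponents' strategies; a profile where every player is best-responding is a pure Nash equilibrium.
Bidder 1 against Shade: payoffs 2, 7, 6 → best response Jump.
Bidder 1 against Honest: payoffs 3, -3, 7 → best response Snipe.
Bidder 1 against Aggressive: payoffs -5, 5, 0 → best response Jump.
Bidder 2 against Aggressive: payoffs 6, -5, 5 → best response Shade.
Bidder 2 against Jump: payoffs -1, 2, -5 → best response Honest.
Bidder 2 against Snipe: payoffs -1, -2, -4 → best response Shade.
No profile is a mutual best response for all players.

No pure-strategy Nash equilibrium.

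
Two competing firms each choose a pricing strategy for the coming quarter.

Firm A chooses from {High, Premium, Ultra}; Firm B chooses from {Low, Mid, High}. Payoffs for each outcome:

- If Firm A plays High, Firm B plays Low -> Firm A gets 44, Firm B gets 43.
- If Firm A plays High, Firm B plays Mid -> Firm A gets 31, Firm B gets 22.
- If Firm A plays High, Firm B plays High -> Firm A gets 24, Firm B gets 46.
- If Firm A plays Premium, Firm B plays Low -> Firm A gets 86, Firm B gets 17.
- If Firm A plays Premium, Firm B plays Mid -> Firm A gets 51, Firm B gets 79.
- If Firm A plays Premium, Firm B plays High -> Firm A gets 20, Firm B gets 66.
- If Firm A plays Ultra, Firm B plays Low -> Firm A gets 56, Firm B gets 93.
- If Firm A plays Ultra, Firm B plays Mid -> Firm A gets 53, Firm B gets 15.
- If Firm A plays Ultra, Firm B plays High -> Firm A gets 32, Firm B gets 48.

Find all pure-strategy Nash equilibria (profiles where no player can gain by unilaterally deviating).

(High, Low): Firm A can switch to Premium (44 → 86). Not NE.
(High, Mid): Firm A can switch to Premium (31 → 51). Not NE.
(High, High): Firm A can switch to Ultra (24 → 32). Not NE.
(Premium, Low): Firm B can switch to Mid (17 → 79). Not NE.
(Premium, Mid): Firm A can switch to Ultra (51 → 53). Not NE.
(Premium, High): Firm A can switch to High (20 → 24). Not NE.
(Ultra, Low): Firm A can switch to Premium (56 → 86). Not NE.
(Ultra, Mid): Firm B can switch to Low (15 → 93). Not NE.
(Ultra, High): Firm B can switch to Low (48 → 93). Not NE.

No pure-strategy Nash equilibrium.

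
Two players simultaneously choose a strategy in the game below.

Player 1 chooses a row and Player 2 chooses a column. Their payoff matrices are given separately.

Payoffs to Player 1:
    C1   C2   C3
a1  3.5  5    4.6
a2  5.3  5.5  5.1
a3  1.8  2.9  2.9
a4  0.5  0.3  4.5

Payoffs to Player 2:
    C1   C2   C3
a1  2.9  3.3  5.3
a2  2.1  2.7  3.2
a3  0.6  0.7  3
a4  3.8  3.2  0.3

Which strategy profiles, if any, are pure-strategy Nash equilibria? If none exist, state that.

Pure NE: (a2, C3)

Mark each player's best response to every combination of opponents' strategies; a profile where every player is best-responding is a pure Nash equilibrium.
Player 1 against C1: payoffs 3.5, 5.3, 1.8, 0.5 → best response a2.
Player 1 against C2: payoffs 5, 5.5, 2.9, 0.3 → best response a2.
Player 1 against C3: payoffs 4.6, 5.1, 2.9, 4.5 → best response a2.
Player 2 against a1: payoffs 2.9, 3.3, 5.3 → best response C3.
Player 2 against a2: payoffs 2.1, 2.7, 3.2 → best response C3.
Player 2 against a3: payoffs 0.6, 0.7, 3 → best response C3.
Player 2 against a4: payoffs 3.8, 3.2, 0.3 → best response C1.
Mutual best responses: (a2, C3).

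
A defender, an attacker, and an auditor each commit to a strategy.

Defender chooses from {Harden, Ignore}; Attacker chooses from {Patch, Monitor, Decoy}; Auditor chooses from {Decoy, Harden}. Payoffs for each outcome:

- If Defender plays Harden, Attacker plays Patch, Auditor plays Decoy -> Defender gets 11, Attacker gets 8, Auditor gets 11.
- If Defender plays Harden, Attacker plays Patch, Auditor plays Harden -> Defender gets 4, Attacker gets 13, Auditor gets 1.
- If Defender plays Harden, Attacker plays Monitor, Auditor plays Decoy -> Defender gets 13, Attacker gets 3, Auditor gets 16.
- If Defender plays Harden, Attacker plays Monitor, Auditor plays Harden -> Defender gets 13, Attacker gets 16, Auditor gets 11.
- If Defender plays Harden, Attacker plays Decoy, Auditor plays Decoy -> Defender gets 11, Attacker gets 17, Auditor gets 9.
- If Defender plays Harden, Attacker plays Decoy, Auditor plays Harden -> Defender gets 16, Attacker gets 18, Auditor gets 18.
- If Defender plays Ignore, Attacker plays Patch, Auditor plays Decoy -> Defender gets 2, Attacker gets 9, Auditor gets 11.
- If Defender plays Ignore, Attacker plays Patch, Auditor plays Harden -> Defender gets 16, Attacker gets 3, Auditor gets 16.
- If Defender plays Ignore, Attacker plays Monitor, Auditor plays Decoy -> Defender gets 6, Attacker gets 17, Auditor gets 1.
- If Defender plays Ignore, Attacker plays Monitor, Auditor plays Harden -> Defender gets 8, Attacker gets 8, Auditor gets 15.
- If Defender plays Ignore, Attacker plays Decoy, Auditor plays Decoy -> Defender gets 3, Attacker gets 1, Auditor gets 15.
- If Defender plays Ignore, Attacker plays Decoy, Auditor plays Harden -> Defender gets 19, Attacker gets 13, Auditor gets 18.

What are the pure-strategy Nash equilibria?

(Ignore, Decoy, Harden)

Defender against (Patch, Decoy): payoffs 11, 2 → best response Harden.
Defender against (Patch, Harden): payoffs 4, 16 → best response Ignore.
Defender against (Monitor, Decoy): payoffs 13, 6 → best response Harden.
Defender against (Monitor, Harden): payoffs 13, 8 → best response Harden.
Defender against (Decoy, Decoy): payoffs 11, 3 → best response Harden.
Defender against (Decoy, Harden): payoffs 16, 19 → best response Ignore.
Attacker against (Harden, Decoy): payoffs 8, 3, 17 → best response Decoy.
Attacker against (Harden, Harden): payoffs 13, 16, 18 → best response Decoy.
Attacker against (Ignore, Decoy): payoffs 9, 17, 1 → best response Monitor.
Attacker against (Ignore, Harden): payoffs 3, 8, 13 → best response Decoy.
Auditor against (Harden, Patch): payoffs 11, 1 → best response Decoy.
Auditor against (Harden, Monitor): payoffs 16, 11 → best response Decoy.
Auditor against (Harden, Decoy): payoffs 9, 18 → best response Harden.
Auditor against (Ignore, Patch): payoffs 11, 16 → best response Harden.
Auditor against (Ignore, Monitor): payoffs 1, 15 → best response Harden.
Auditor against (Ignore, Decoy): payoffs 15, 18 → best response Harden.
Mutual best responses: (Ignore, Decoy, Harden).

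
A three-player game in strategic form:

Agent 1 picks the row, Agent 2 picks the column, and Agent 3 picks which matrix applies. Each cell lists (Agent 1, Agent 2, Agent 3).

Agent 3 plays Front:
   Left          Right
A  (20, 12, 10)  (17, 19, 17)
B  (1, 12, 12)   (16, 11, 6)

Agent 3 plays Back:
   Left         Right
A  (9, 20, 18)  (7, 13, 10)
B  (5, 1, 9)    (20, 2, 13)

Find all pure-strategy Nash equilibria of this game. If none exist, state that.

(A, Left, Back), (A, Right, Front), (B, Right, Back)

Agent 1 against (Left, Front): payoffs 20, 1 → best response A.
Agent 1 against (Left, Back): payoffs 9, 5 → best response A.
Agent 1 against (Right, Front): payoffs 17, 16 → best response A.
Agent 1 against (Right, Back): payoffs 7, 20 → best response B.
Agent 2 against (A, Front): payoffs 12, 19 → best response Right.
Agent 2 against (A, Back): payoffs 20, 13 → best response Left.
Agent 2 against (B, Front): payoffs 12, 11 → best response Left.
Agent 2 against (B, Back): payoffs 1, 2 → best response Right.
Agent 3 against (A, Left): payoffs 10, 18 → best response Back.
Agent 3 against (A, Right): payoffs 17, 10 → best response Front.
Agent 3 against (B, Left): payoffs 12, 9 → best response Front.
Agent 3 against (B, Right): payoffs 6, 13 → best response Back.
Mutual best responses: (A, Left, Back); (A, Right, Front); (B, Right, Back).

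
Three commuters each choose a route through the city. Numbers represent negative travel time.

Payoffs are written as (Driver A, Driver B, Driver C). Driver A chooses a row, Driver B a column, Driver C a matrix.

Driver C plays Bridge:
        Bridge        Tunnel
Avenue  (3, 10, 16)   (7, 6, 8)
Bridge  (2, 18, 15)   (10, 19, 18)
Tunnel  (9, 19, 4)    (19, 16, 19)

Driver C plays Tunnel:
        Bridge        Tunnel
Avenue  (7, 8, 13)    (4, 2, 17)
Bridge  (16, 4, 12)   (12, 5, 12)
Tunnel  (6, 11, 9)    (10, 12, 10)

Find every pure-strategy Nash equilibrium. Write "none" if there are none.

Driver A against (Bridge, Bridge): payoffs 3, 2, 9 → best response Tunnel.
Driver A against (Bridge, Tunnel): payoffs 7, 16, 6 → best response Bridge.
Driver A against (Tunnel, Bridge): payoffs 7, 10, 19 → best response Tunnel.
Driver A against (Tunnel, Tunnel): payoffs 4, 12, 10 → best response Bridge.
Driver B against (Avenue, Bridge): payoffs 10, 6 → best response Bridge.
Driver B against (Avenue, Tunnel): payoffs 8, 2 → best response Bridge.
Driver B against (Bridge, Bridge): payoffs 18, 19 → best response Tunnel.
Driver B against (Bridge, Tunnel): payoffs 4, 5 → best response Tunnel.
Driver B against (Tunnel, Bridge): payoffs 19, 16 → best response Bridge.
Driver B against (Tunnel, Tunnel): payoffs 11, 12 → best response Tunnel.
Driver C against (Avenue, Bridge): payoffs 16, 13 → best response Bridge.
Driver C against (Avenue, Tunnel): payoffs 8, 17 → best response Tunnel.
Driver C against (Bridge, Bridge): payoffs 15, 12 → best response Bridge.
Driver C against (Bridge, Tunnel): payoffs 18, 12 → best response Bridge.
Driver C against (Tunnel, Bridge): payoffs 4, 9 → best response Tunnel.
Driver C against (Tunnel, Tunnel): payoffs 19, 10 → best response Bridge.
No profile is a mutual best response for all players.

This game has no pure Nash equilibrium.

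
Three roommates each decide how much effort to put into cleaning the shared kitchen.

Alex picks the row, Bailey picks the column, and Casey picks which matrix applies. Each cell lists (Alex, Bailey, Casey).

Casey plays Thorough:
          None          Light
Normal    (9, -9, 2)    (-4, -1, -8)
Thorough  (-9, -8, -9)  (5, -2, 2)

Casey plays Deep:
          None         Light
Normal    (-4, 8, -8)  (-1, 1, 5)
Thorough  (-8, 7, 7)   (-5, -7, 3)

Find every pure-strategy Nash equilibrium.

Alex against (None, Thorough): payoffs 9, -9 → best response Normal.
Alex against (None, Deep): payoffs -4, -8 → best response Normal.
Alex against (Light, Thorough): payoffs -4, 5 → best response Thorough.
Alex against (Light, Deep): payoffs -1, -5 → best response Normal.
Bailey against (Normal, Thorough): payoffs -9, -1 → best response Light.
Bailey against (Normal, Deep): payoffs 8, 1 → best response None.
Bailey against (Thorough, Thorough): payoffs -8, -2 → best response Light.
Bailey against (Thorough, Deep): payoffs 7, -7 → best response None.
Casey against (Normal, None): payoffs 2, -8 → best response Thorough.
Casey against (Normal, Light): payoffs -8, 5 → best response Deep.
Casey against (Thorough, None): payoffs -9, 7 → best response Deep.
Casey against (Thorough, Light): payoffs 2, 3 → best response Deep.
No profile is a mutual best response for all players.

none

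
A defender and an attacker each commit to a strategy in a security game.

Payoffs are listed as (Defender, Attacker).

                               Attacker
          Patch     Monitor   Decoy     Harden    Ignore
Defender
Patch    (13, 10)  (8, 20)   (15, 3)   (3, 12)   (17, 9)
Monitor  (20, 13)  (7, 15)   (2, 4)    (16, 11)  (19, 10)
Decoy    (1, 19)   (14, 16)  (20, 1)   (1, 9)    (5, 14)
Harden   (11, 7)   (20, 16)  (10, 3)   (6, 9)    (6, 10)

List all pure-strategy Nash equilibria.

Mark each player's best response to every combination of opponents' strategies; a profile where every player is best-responding is a pure Nash equilibrium.
Defender against Patch: payoffs 13, 20, 1, 11 → best response Monitor.
Defender against Monitor: payoffs 8, 7, 14, 20 → best response Harden.
Defender against Decoy: payoffs 15, 2, 20, 10 → best response Decoy.
Defender against Harden: payoffs 3, 16, 1, 6 → best response Monitor.
Defender against Ignore: payoffs 17, 19, 5, 6 → best response Monitor.
Attacker against Patch: payoffs 10, 20, 3, 12, 9 → best response Monitor.
Attacker against Monitor: payoffs 13, 15, 4, 11, 10 → best response Monitor.
Attacker against Decoy: payoffs 19, 16, 1, 9, 14 → best response Patch.
Attacker against Harden: payoffs 7, 16, 3, 9, 10 → best response Monitor.
Mutual best responses: (Harden, Monitor).

Pure NE: (Harden, Monitor)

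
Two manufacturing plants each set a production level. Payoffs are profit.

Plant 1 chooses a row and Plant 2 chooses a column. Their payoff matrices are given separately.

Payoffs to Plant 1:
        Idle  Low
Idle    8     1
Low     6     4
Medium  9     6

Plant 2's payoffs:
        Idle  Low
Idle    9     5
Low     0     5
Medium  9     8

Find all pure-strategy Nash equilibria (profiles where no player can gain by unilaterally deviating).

(Medium, Idle)

Plant 1 against Idle: payoffs 8, 6, 9 → best response Medium.
Plant 1 against Low: payoffs 1, 4, 6 → best response Medium.
Plant 2 against Idle: payoffs 9, 5 → best response Idle.
Plant 2 against Low: payoffs 0, 5 → best response Low.
Plant 2 against Medium: payoffs 9, 8 → best response Idle.
Mutual best responses: (Medium, Idle).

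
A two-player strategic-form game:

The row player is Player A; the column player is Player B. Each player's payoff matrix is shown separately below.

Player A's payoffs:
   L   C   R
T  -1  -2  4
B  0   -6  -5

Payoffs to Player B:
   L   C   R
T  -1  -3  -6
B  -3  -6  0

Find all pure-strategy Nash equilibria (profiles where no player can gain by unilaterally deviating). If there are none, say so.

This game has no pure Nash equilibrium.

(T, L): Player A can switch to B (-1 → 0). Not NE.
(T, C): Player B can switch to L (-3 → -1). Not NE.
(T, R): Player B can switch to L (-6 → -1). Not NE.
(B, L): Player B can switch to R (-3 → 0). Not NE.
(B, C): Player A can switch to T (-6 → -2). Not NE.
(B, R): Player A can switch to T (-5 → 4). Not NE.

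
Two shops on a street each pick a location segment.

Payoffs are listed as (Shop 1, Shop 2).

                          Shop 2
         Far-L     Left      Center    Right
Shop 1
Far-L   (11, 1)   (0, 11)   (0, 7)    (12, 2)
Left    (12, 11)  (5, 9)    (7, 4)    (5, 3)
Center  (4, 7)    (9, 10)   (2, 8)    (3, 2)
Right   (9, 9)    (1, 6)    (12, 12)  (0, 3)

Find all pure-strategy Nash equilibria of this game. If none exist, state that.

Pure-strategy Nash equilibria: (Left, Far-L), (Center, Left), (Right, Center)

Shop 1 against Far-L: payoffs 11, 12, 4, 9 → best response Left.
Shop 1 against Left: payoffs 0, 5, 9, 1 → best response Center.
Shop 1 against Center: payoffs 0, 7, 2, 12 → best response Right.
Shop 1 against Right: payoffs 12, 5, 3, 0 → best response Far-L.
Shop 2 against Far-L: payoffs 1, 11, 7, 2 → best response Left.
Shop 2 against Left: payoffs 11, 9, 4, 3 → best response Far-L.
Shop 2 against Center: payoffs 7, 10, 8, 2 → best response Left.
Shop 2 against Right: payoffs 9, 6, 12, 3 → best response Center.
Mutual best responses: (Left, Far-L); (Center, Left); (Right, Center).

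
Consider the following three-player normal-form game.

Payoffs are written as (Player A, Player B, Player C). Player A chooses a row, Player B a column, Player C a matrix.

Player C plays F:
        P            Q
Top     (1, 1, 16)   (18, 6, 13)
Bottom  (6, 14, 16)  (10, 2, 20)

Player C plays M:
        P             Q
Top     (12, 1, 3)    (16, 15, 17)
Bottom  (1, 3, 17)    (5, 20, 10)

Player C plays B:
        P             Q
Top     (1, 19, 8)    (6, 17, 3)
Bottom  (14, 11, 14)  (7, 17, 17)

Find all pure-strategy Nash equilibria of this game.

(Top, P, F): Player A can switch to Bottom (1 → 6). Not NE.
(Top, P, M): Player B can switch to Q (1 → 15). Not NE.
(Top, P, B): Player A can switch to Bottom (1 → 14). Not NE.
(Top, Q, F): Player C can switch to M (13 → 17). Not NE.
(Top, Q, M): Player A gets 16, best alternative 5; Player B gets 15, best alternative 1; Player C gets 17, best alternative 13. No profitable deviation — NE.
(Top, Q, B): Player A can switch to Bottom (6 → 7). Not NE.
(Bottom, P, F): Player C can switch to M (16 → 17). Not NE.
(The remaining 5 profiles each have a profitable deviation by the same check.)

The unique pure-strategy Nash equilibrium is (Top, Q, M).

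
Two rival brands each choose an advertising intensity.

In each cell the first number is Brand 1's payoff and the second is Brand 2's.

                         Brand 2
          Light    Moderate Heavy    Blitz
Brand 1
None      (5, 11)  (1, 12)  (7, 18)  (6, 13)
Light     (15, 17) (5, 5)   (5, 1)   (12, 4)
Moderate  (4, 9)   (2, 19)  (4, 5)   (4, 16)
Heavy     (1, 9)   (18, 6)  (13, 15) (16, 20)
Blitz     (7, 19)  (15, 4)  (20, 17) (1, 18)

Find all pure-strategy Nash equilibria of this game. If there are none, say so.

(None, Light): Brand 1 can switch to Light (5 → 15). Not NE.
(None, Moderate): Brand 1 can switch to Light (1 → 5). Not NE.
(None, Heavy): Brand 1 can switch to Heavy (7 → 13). Not NE.
(None, Blitz): Brand 1 can switch to Light (6 → 12). Not NE.
(Light, Light): Brand 1 gets 15, best alternative 7; Brand 2 gets 17, best alternative 5. No profitable deviation — NE.
(Light, Moderate): Brand 1 can switch to Heavy (5 → 18). Not NE.
(Light, Heavy): Brand 1 can switch to None (5 → 7). Not NE.
(Heavy, Blitz): Brand 1 gets 16, best alternative 12; Brand 2 gets 20, best alternative 15. No profitable deviation — NE.
(The remaining 12 profiles each have a profitable deviation by the same check.)

The pure Nash equilibria are (Light, Light) and (Heavy, Blitz).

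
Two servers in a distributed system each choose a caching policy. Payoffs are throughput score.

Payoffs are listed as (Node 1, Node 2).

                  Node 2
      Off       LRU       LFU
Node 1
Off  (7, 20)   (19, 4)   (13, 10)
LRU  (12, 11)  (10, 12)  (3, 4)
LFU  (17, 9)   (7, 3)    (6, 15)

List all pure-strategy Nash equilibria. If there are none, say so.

No pure-strategy Nash equilibrium.

(Off, Off): Node 1 can switch to LRU (7 → 12). Not NE.
(Off, LRU): Node 2 can switch to Off (4 → 20). Not NE.
(Off, LFU): Node 2 can switch to Off (10 → 20). Not NE.
(LRU, Off): Node 1 can switch to LFU (12 → 17). Not NE.
(LRU, LRU): Node 1 can switch to Off (10 → 19). Not NE.
(LRU, LFU): Node 1 can switch to Off (3 → 13). Not NE.
(LFU, Off): Node 2 can switch to LFU (9 → 15). Not NE.
(LFU, LRU): Node 1 can switch to Off (7 → 19). Not NE.
(LFU, LFU): Node 1 can switch to Off (6 → 13). Not NE.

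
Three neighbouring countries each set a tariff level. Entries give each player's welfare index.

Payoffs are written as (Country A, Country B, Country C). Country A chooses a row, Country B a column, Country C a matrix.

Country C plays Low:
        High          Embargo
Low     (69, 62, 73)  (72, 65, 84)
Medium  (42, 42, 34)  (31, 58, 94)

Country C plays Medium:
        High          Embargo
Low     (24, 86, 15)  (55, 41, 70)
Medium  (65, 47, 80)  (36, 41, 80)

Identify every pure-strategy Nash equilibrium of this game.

Country A against (High, Low): payoffs 69, 42 → best response Low.
Country A against (High, Medium): payoffs 24, 65 → best response Medium.
Country A against (Embargo, Low): payoffs 72, 31 → best response Low.
Country A against (Embargo, Medium): payoffs 55, 36 → best response Low.
Country B against (Low, Low): payoffs 62, 65 → best response Embargo.
Country B against (Low, Medium): payoffs 86, 41 → best response High.
Country B against (Medium, Low): payoffs 42, 58 → best response Embargo.
Country B against (Medium, Medium): payoffs 47, 41 → best response High.
Country C against (Low, High): payoffs 73, 15 → best response Low.
Country C against (Low, Embargo): payoffs 84, 70 → best response Low.
Country C against (Medium, High): payoffs 34, 80 → best response Medium.
Country C against (Medium, Embargo): payoffs 94, 80 → best response Low.
Mutual best responses: (Low, Embargo, Low); (Medium, High, Medium).

Pure-strategy Nash equilibria: (Low, Embargo, Low); (Medium, High, Medium)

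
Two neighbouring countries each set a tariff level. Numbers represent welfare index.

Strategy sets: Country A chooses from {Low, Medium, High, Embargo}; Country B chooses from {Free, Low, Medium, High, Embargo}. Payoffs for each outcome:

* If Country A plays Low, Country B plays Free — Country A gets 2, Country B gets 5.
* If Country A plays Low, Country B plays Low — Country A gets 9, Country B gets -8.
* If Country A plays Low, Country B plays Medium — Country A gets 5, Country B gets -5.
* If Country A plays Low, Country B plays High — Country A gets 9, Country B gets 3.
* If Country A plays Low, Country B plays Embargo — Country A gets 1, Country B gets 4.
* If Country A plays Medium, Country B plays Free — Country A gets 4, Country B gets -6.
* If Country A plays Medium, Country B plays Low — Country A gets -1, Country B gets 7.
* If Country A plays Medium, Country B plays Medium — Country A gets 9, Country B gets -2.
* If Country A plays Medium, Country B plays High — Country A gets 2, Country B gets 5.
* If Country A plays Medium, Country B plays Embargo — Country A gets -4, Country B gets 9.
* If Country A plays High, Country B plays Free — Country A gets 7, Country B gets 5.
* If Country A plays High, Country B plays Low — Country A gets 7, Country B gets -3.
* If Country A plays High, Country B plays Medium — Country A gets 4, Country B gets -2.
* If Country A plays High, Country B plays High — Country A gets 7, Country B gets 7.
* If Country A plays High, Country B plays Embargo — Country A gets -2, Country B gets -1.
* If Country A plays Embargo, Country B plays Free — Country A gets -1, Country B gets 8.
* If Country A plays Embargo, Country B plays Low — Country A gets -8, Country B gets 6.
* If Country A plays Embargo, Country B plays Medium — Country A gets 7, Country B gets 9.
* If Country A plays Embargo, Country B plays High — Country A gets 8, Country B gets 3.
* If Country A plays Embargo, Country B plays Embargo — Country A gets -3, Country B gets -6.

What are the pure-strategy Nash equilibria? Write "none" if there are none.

(Low, Free): Country A can switch to Medium (2 → 4). Not NE.
(Low, Low): Country B can switch to Free (-8 → 5). Not NE.
(Low, Medium): Country A can switch to Medium (5 → 9). Not NE.
(Low, High): Country B can switch to Free (3 → 5). Not NE.
(Low, Embargo): Country B can switch to Free (4 → 5). Not NE.
(Medium, Free): Country A can switch to High (4 → 7). Not NE.
(Medium, Low): Country A can switch to Low (-1 → 9). Not NE.
(Medium, Medium): Country B can switch to Low (-2 → 7). Not NE.
(The remaining 12 profiles each have a profitable deviation by the same check.)

No pure-strategy Nash equilibrium.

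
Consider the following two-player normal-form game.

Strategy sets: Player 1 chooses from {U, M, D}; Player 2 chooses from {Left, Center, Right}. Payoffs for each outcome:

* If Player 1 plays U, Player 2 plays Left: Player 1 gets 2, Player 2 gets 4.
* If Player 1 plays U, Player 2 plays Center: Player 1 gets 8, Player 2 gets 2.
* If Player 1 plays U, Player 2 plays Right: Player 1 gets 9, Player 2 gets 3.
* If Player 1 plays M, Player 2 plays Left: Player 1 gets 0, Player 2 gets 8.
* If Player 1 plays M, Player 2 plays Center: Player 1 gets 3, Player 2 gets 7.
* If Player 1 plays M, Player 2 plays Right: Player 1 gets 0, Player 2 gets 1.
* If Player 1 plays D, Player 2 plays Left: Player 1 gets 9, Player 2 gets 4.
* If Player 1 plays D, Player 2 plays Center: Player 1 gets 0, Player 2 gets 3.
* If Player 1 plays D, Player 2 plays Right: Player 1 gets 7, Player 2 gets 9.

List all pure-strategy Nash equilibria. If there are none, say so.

Player 1 against Left: payoffs 2, 0, 9 → best response D.
Player 1 against Center: payoffs 8, 3, 0 → best response U.
Player 1 against Right: payoffs 9, 0, 7 → best response U.
Player 2 against U: payoffs 4, 2, 3 → best response Left.
Player 2 against M: payoffs 8, 7, 1 → best response Left.
Player 2 against D: payoffs 4, 3, 9 → best response Right.
No profile is a mutual best response for all players.

There is no pure-strategy Nash equilibrium.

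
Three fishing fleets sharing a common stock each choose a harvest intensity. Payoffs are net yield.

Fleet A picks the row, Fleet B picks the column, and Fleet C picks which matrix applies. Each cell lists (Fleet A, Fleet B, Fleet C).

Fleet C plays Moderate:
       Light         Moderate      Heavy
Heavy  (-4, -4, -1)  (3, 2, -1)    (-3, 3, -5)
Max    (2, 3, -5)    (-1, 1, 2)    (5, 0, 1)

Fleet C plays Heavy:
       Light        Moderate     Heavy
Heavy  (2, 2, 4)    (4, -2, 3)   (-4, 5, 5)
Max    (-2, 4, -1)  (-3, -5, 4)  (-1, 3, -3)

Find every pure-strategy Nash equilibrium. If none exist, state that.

Mark each player's best response to every combination of opponents' strategies; a profile where every player is best-responding is a pure Nash equilibrium.
Fleet A against (Light, Moderate): payoffs -4, 2 → best response Max.
Fleet A against (Light, Heavy): payoffs 2, -2 → best response Heavy.
Fleet A against (Moderate, Moderate): payoffs 3, -1 → best response Heavy.
Fleet A against (Moderate, Heavy): payoffs 4, -3 → best response Heavy.
Fleet A against (Heavy, Moderate): payoffs -3, 5 → best response Max.
Fleet A against (Heavy, Heavy): payoffs -4, -1 → best response Max.
Fleet B against (Heavy, Moderate): payoffs -4, 2, 3 → best response Heavy.
Fleet B against (Heavy, Heavy): payoffs 2, -2, 5 → best response Heavy.
Fleet B against (Max, Moderate): payoffs 3, 1, 0 → best response Light.
Fleet B against (Max, Heavy): payoffs 4, -5, 3 → best response Light.
Fleet C against (Heavy, Light): payoffs -1, 4 → best response Heavy.
Fleet C against (Heavy, Moderate): payoffs -1, 3 → best response Heavy.
Fleet C against (Heavy, Heavy): payoffs -5, 5 → best response Heavy.
Fleet C against (Max, Light): payoffs -5, -1 → best response Heavy.
Fleet C against (Max, Moderate): payoffs 2, 4 → best response Heavy.
Fleet C against (Max, Heavy): payoffs 1, -3 → best response Moderate.
No profile is a mutual best response for all players.

This game has no pure Nash equilibrium.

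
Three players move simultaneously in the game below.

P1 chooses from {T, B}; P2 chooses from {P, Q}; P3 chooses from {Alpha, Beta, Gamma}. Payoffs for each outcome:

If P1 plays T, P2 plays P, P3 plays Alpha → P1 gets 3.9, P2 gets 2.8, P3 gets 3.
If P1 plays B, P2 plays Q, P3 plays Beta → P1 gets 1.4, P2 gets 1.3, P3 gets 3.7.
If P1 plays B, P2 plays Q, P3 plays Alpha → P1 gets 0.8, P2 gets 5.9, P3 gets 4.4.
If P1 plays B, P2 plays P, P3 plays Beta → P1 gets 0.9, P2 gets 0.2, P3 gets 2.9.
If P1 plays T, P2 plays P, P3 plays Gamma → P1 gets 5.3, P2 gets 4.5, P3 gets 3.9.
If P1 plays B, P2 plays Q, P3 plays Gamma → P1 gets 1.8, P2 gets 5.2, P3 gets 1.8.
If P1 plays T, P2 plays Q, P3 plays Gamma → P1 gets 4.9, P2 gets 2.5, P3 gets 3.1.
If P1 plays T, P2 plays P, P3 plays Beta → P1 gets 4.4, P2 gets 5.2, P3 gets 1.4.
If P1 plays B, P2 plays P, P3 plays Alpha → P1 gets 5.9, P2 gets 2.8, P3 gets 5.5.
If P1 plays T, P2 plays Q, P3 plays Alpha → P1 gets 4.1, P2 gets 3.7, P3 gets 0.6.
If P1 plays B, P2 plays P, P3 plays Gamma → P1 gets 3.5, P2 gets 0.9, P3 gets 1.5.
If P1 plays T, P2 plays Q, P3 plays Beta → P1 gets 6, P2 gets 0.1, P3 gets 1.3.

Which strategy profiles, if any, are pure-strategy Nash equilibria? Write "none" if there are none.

(T, P, Alpha): P1 can switch to B (3.9 → 5.9). Not NE.
(T, P, Beta): P3 can switch to Alpha (1.4 → 3). Not NE.
(T, P, Gamma): P1 gets 5.3, best alternative 3.5; P2 gets 4.5, best alternative 2.5; P3 gets 3.9, best alternative 3. No profitable deviation — NE.
(T, Q, Alpha): P3 can switch to Beta (0.6 → 1.3). Not NE.
(T, Q, Beta): P2 can switch to P (0.1 → 5.2). Not NE.
(T, Q, Gamma): P2 can switch to P (2.5 → 4.5). Not NE.
(B, P, Alpha): P2 can switch to Q (2.8 → 5.9). Not NE.
(B, P, Beta): P1 can switch to T (0.9 → 4.4). Not NE.
(B, P, Gamma): P1 can switch to T (3.5 → 5.3). Not NE.
(B, Q, Alpha): P1 can switch to T (0.8 → 4.1). Not NE.
(B, Q, Beta): P1 can switch to T (1.4 → 6). Not NE.
(B, Q, Gamma): P1 can switch to T (1.8 → 4.9). Not NE.

(T, P, Gamma)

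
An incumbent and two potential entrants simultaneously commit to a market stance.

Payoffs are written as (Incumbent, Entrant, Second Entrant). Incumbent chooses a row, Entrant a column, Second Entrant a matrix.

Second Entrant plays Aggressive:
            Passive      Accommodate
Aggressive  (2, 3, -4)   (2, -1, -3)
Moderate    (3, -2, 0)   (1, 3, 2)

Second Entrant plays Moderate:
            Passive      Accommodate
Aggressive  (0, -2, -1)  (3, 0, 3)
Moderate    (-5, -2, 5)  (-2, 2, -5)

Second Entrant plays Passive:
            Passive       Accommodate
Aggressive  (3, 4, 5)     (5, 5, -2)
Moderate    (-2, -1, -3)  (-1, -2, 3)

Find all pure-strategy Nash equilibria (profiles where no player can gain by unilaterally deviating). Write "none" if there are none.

Pure NE: (Aggressive, Accommodate, Moderate)

Incumbent against (Passive, Aggressive): payoffs 2, 3 → best response Moderate.
Incumbent against (Passive, Moderate): payoffs 0, -5 → best response Aggressive.
Incumbent against (Passive, Passive): payoffs 3, -2 → best response Aggressive.
Incumbent against (Accommodate, Aggressive): payoffs 2, 1 → best response Aggressive.
Incumbent against (Accommodate, Moderate): payoffs 3, -2 → best response Aggressive.
Incumbent against (Accommodate, Passive): payoffs 5, -1 → best response Aggressive.
Entrant against (Aggressive, Aggressive): payoffs 3, -1 → best response Passive.
Entrant against (Aggressive, Moderate): payoffs -2, 0 → best response Accommodate.
Entrant against (Aggressive, Passive): payoffs 4, 5 → best response Accommodate.
Entrant against (Moderate, Aggressive): payoffs -2, 3 → best response Accommodate.
Entrant against (Moderate, Moderate): payoffs -2, 2 → best response Accommodate.
Entrant against (Moderate, Passive): payoffs -1, -2 → best response Passive.
Second Entrant against (Aggressive, Passive): payoffs -4, -1, 5 → best response Passive.
Second Entrant against (Aggressive, Accommodate): payoffs -3, 3, -2 → best response Moderate.
Second Entrant against (Moderate, Passive): payoffs 0, 5, -3 → best response Moderate.
Second Entrant against (Moderate, Accommodate): payoffs 2, -5, 3 → best response Passive.
Mutual best responses: (Aggressive, Accommodate, Moderate).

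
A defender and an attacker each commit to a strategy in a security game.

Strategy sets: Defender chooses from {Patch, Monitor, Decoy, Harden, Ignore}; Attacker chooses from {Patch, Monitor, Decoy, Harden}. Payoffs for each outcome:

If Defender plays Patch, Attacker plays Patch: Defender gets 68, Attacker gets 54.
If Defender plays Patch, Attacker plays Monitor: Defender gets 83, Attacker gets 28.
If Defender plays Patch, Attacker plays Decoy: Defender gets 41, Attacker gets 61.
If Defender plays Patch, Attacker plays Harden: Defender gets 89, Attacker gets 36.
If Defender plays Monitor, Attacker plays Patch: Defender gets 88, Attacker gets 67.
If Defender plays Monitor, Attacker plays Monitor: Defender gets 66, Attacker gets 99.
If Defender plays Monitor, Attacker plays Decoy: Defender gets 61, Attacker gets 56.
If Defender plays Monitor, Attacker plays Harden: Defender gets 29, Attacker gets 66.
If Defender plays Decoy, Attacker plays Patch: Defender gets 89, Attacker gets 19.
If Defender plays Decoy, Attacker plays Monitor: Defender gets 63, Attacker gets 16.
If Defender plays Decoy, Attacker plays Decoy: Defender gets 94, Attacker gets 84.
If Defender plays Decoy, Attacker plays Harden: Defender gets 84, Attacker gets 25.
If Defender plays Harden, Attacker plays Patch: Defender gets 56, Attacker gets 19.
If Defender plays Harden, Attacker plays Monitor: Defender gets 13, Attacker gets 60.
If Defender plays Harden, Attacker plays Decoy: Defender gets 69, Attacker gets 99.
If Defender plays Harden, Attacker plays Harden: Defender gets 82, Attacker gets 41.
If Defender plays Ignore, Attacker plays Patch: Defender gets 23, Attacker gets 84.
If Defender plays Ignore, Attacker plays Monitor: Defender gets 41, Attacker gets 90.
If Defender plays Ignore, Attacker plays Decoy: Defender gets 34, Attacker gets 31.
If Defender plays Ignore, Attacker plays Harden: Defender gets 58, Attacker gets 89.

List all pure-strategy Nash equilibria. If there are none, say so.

(Decoy, Decoy)

(Patch, Patch): Defender can switch to Monitor (68 → 88). Not NE.
(Patch, Monitor): Attacker can switch to Patch (28 → 54). Not NE.
(Patch, Decoy): Defender can switch to Monitor (41 → 61). Not NE.
(Patch, Harden): Attacker can switch to Patch (36 → 54). Not NE.
(Monitor, Patch): Defender can switch to Decoy (88 → 89). Not NE.
(Monitor, Monitor): Defender can switch to Patch (66 → 83). Not NE.
(Decoy, Decoy): Defender gets 94, best alternative 69; Attacker gets 84, best alternative 25. No profitable deviation — NE.
(The remaining 13 profiles each have a profitable deviation by the same check.)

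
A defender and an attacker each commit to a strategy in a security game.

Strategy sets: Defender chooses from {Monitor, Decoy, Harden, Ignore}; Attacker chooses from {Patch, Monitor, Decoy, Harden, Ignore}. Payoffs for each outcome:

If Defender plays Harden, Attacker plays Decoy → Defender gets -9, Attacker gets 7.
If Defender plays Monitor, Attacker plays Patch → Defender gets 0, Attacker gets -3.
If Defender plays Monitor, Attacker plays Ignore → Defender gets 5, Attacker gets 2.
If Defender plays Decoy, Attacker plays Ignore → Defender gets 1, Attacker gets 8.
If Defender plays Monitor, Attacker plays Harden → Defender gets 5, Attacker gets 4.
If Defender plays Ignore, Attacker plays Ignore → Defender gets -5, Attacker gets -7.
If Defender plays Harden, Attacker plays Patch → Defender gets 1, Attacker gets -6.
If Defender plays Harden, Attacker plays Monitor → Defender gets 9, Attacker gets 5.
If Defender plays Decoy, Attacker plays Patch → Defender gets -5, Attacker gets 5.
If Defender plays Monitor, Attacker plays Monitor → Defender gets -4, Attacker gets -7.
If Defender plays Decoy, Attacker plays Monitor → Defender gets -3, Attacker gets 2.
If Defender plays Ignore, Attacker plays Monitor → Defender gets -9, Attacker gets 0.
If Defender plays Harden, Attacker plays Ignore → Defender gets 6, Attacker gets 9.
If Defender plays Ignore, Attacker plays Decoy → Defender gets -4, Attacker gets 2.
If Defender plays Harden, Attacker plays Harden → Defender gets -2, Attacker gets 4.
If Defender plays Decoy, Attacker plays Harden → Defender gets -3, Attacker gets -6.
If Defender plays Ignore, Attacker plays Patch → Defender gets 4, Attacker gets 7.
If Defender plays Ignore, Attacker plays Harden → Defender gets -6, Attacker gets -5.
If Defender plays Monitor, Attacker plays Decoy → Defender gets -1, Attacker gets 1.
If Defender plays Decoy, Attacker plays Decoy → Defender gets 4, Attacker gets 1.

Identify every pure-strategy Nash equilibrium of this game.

Pure-strategy Nash equilibria: (Monitor, Harden); (Harden, Ignore); (Ignore, Patch)

(Monitor, Patch): Defender can switch to Harden (0 → 1). Not NE.
(Monitor, Monitor): Defender can switch to Decoy (-4 → -3). Not NE.
(Monitor, Decoy): Defender can switch to Decoy (-1 → 4). Not NE.
(Monitor, Harden): Defender gets 5, best alternative -2; Attacker gets 4, best alternative 2. No profitable deviation — NE.
(Monitor, Ignore): Defender can switch to Harden (5 → 6). Not NE.
(Decoy, Patch): Defender can switch to Monitor (-5 → 0). Not NE.
(Decoy, Monitor): Defender can switch to Harden (-3 → 9). Not NE.
(Harden, Ignore): Defender gets 6, best alternative 5; Attacker gets 9, best alternative 7. No profitable deviation — NE.
(Ignore, Patch): Defender gets 4, best alternative 1; Attacker gets 7, best alternative 2. No profitable deviation — NE.
(The remaining 11 profiles each have a profitable deviation by the same check.)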